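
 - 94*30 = - 2820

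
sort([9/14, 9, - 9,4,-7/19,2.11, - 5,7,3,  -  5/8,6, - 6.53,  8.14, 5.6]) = [-9,-6.53,-5, - 5/8, - 7/19, 9/14,2.11,  3,  4, 5.6, 6,  7,8.14, 9]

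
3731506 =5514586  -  1783080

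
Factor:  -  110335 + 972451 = 2^2* 3^1 * 71843^1 = 862116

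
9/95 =9/95 = 0.09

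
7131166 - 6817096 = 314070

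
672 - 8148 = -7476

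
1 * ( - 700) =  -700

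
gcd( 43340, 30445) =5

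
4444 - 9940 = -5496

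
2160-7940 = -5780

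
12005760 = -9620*( - 1248 )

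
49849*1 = 49849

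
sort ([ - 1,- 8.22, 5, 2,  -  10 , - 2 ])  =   [ - 10, - 8.22,- 2, - 1,2, 5]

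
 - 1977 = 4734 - 6711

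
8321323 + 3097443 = 11418766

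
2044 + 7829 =9873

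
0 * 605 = 0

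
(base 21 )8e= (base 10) 182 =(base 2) 10110110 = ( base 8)266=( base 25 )77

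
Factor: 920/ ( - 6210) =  - 4/27 = - 2^2 * 3^(-3) 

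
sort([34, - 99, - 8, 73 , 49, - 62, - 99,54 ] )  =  [ - 99, - 99 , - 62,  -  8, 34, 49, 54, 73 ] 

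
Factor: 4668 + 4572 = 9240 = 2^3 * 3^1*5^1*7^1*11^1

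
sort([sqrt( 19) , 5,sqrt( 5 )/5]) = [ sqrt(5)/5,sqrt(19), 5]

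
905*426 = 385530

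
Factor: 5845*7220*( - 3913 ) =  - 165132121700  =  - 2^2*5^2 *7^2*13^1*19^2*43^1*167^1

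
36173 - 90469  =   - 54296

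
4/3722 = 2/1861 = 0.00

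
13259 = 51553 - 38294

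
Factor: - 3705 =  - 3^1*5^1*13^1*19^1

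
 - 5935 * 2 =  - 11870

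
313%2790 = 313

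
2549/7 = 2549/7 = 364.14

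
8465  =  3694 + 4771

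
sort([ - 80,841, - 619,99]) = [ - 619, - 80,  99, 841 ]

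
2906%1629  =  1277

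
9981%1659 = 27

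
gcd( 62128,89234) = 2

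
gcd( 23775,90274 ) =1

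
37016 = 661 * 56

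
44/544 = 11/136  =  0.08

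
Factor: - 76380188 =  - 2^2*19095047^1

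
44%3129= 44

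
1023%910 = 113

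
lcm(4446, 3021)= 235638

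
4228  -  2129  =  2099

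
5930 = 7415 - 1485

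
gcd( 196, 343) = 49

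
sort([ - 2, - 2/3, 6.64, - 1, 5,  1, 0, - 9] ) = [ -9,-2, - 1,  -  2/3, 0,1, 5 , 6.64 ] 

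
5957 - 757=5200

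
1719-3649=-1930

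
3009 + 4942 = 7951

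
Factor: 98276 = 2^2 * 79^1*311^1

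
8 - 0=8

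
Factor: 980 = 2^2*5^1*7^2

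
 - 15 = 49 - 64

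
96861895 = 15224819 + 81637076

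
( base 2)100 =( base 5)4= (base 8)4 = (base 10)4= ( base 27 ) 4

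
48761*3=146283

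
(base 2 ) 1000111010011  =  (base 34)3w7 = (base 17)FD7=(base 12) 2783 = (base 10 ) 4563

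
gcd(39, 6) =3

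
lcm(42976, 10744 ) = 42976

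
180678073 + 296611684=477289757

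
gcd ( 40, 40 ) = 40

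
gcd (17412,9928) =4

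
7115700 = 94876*75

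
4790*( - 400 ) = - 1916000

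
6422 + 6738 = 13160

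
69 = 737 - 668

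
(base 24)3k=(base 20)4c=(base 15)62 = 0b1011100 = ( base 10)92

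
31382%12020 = 7342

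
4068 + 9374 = 13442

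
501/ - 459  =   - 167/153 = -  1.09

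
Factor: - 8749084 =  - 2^2*17^1*128663^1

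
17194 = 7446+9748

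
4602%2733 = 1869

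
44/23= 1+21/23 = 1.91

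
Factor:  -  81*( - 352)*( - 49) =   -  1397088 = - 2^5 * 3^4* 7^2 * 11^1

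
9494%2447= 2153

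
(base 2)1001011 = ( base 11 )69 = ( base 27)2l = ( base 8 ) 113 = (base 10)75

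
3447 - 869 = 2578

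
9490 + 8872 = 18362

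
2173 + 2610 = 4783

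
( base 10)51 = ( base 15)36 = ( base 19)2d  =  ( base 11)47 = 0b110011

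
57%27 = 3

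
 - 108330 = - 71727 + - 36603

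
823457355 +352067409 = 1175524764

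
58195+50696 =108891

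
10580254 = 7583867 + 2996387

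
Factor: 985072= 2^4*11^1*29^1 * 193^1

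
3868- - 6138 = 10006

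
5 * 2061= 10305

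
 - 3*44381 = -133143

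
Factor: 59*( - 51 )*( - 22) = 66198 =2^1*3^1*11^1*17^1*59^1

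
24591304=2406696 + 22184608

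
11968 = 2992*4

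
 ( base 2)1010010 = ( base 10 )82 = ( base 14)5c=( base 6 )214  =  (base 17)4e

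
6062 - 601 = 5461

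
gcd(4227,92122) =1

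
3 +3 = 6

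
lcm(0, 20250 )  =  0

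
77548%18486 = 3604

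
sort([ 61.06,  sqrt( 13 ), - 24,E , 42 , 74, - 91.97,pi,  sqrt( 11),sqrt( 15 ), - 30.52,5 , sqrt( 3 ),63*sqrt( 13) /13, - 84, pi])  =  [ - 91.97, -84, - 30.52 , - 24, sqrt( 3), E,pi, pi, sqrt(11 ),sqrt( 13),sqrt(15), 5, 63 * sqrt( 13 )/13, 42,61.06  ,  74 ]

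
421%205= 11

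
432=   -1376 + 1808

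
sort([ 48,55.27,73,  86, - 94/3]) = [ - 94/3 , 48,55.27,73,86]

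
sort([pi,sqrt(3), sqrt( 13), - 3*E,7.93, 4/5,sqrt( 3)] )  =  [ - 3*E, 4/5,  sqrt( 3), sqrt ( 3),pi, sqrt( 13 ), 7.93]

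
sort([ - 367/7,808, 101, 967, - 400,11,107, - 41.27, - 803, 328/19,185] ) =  [ - 803,-400, - 367/7, - 41.27, 11,328/19,101,  107, 185, 808,967]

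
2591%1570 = 1021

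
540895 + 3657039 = 4197934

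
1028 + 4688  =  5716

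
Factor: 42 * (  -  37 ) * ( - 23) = 2^1 * 3^1*7^1*23^1*  37^1  =  35742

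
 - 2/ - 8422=1/4211= 0.00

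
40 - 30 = 10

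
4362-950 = 3412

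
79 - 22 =57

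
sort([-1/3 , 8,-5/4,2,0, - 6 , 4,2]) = [ - 6, - 5/4, - 1/3, 0,2,2,4, 8]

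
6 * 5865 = 35190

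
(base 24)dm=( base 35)9j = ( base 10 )334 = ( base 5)2314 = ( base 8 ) 516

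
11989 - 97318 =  - 85329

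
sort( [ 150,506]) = [150, 506]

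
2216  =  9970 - 7754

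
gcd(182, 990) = 2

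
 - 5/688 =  - 1 + 683/688 = -  0.01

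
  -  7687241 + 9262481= 1575240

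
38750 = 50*775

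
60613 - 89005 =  - 28392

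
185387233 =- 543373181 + 728760414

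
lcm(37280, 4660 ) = 37280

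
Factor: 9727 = 71^1 *137^1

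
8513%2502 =1007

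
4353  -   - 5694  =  10047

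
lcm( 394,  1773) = 3546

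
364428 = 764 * 477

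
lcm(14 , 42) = 42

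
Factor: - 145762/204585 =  - 2^1*3^( - 1)*5^( - 1 )*23^( - 1) * 31^1*593^(- 1 )*2351^1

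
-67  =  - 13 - 54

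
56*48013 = 2688728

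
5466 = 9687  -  4221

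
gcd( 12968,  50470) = 2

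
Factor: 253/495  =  23/45 = 3^ ( - 2)*5^( - 1)*23^1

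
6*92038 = 552228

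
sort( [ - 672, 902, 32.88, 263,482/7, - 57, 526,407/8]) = [ - 672, - 57,32.88 , 407/8, 482/7, 263, 526 , 902 ] 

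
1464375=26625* 55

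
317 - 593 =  - 276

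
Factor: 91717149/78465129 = 30572383/26155043 = 83^( - 1 )*181^(-1)*1741^( - 1 )*4561^1*6703^1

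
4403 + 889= 5292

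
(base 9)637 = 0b1000001000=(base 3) 201021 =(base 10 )520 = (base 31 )GO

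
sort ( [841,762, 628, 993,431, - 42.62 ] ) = [- 42.62,431,628,762,841,993 ] 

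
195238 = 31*6298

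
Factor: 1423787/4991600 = 2^(-4 )*5^( - 2)* 1151^1*1237^1*12479^ (- 1)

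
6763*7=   47341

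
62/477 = 62/477 = 0.13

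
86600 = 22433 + 64167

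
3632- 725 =2907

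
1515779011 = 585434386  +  930344625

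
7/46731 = 7/46731 = 0.00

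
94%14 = 10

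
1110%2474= 1110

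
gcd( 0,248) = 248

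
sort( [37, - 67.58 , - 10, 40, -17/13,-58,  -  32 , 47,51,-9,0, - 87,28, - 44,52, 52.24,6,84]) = [ - 87, - 67.58, - 58, - 44, - 32,-10,  -  9,  -  17/13,0, 6,28, 37  ,  40,47,  51,  52 , 52.24,  84 ] 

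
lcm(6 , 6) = 6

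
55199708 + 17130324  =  72330032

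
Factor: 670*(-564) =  - 2^3* 3^1 * 5^1 * 47^1*67^1 = - 377880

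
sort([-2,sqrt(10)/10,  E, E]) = [ - 2,sqrt ( 10) /10,E,E] 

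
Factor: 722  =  2^1*19^2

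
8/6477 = 8/6477  =  0.00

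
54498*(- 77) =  - 4196346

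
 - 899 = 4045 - 4944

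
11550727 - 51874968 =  - 40324241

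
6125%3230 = 2895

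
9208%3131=2946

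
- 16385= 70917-87302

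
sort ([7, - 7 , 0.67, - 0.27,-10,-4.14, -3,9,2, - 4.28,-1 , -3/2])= [ - 10 , - 7, - 4.28, - 4.14, - 3,-3/2,-1,-0.27 , 0.67,2,7, 9]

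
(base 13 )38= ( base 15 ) 32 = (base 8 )57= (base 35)1C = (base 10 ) 47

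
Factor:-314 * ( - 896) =2^8*7^1 * 157^1 = 281344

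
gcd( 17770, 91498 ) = 2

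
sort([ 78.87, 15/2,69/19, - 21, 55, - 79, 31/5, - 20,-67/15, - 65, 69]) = [ - 79, - 65, - 21, - 20,  -  67/15,  69/19,  31/5, 15/2, 55,69, 78.87]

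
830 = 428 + 402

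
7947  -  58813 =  - 50866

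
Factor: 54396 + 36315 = 3^2 *10079^1 = 90711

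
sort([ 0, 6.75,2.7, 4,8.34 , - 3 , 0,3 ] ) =[ - 3,0,0, 2.7 , 3,4,6.75, 8.34]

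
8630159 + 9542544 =18172703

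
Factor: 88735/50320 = 2^(-4) * 17^(-1 )*37^ (- 1 )*17747^1 = 17747/10064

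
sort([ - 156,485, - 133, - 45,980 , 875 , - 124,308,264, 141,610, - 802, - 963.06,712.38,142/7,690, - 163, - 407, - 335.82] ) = [ - 963.06, - 802, - 407, - 335.82, - 163, - 156, - 133, - 124, - 45, 142/7,141, 264,308, 485,610,690,712.38 , 875,980] 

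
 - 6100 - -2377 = - 3723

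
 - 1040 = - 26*40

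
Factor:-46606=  - 2^1*7^1*3329^1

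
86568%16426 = 4438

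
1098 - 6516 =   -  5418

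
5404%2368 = 668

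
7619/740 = 7619/740 =10.30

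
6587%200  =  187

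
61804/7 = 8829  +  1/7 = 8829.14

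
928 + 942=1870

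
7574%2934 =1706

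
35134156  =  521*67436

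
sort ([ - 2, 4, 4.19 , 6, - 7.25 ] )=[ - 7.25, - 2, 4, 4.19 , 6 ] 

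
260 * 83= 21580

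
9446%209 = 41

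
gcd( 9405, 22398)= 3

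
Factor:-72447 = -3^1*19^1*31^1*41^1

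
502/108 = 4 + 35/54=4.65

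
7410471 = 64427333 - 57016862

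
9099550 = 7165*1270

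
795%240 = 75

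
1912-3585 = - 1673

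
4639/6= 773  +  1/6 = 773.17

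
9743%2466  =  2345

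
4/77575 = 4/77575 = 0.00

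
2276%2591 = 2276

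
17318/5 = 3463 + 3/5 = 3463.60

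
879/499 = 879/499 = 1.76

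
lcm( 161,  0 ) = 0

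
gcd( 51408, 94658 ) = 2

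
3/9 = 1/3 = 0.33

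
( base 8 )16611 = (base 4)1312021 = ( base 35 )661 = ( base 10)7561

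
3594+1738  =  5332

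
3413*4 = 13652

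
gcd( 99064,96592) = 8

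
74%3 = 2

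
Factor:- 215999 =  - 7^1 * 59^1 * 523^1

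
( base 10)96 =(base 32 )30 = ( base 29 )39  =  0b1100000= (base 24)40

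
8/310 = 4/155 = 0.03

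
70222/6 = 11703 + 2/3 = 11703.67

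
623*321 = 199983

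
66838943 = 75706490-8867547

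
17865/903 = 19 + 236/301 =19.78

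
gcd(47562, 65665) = 1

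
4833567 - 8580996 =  - 3747429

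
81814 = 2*40907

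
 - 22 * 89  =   - 1958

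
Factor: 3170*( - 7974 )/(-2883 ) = 8425860/961 = 2^2*3^1*5^1*31^( -2 )*317^1*443^1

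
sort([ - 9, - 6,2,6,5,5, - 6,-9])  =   [ - 9, - 9,  -  6, - 6,2, 5,5, 6 ] 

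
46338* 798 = 36977724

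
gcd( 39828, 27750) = 6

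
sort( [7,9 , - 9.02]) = [ - 9.02,  7,9]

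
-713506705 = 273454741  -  986961446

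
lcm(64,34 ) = 1088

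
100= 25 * 4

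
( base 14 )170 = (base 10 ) 294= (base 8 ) 446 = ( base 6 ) 1210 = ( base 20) ee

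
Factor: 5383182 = 2^1*3^1*7^1*67^1*1913^1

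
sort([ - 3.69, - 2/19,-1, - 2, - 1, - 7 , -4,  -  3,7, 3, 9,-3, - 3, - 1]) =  [ - 7, - 4,- 3.69, - 3, - 3, - 3, - 2, - 1, - 1,-1, - 2/19, 3,7, 9] 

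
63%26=11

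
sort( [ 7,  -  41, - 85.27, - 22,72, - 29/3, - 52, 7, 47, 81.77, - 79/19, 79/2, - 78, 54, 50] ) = [ -85.27, - 78 , - 52 , - 41, - 22, - 29/3, - 79/19, 7, 7,79/2, 47, 50,54,72,81.77]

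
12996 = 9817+3179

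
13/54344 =13/54344 = 0.00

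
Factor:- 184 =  - 2^3*23^1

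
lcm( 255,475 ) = 24225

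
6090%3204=2886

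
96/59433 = 32/19811= 0.00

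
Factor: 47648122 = 2^1*67^1*73^1*4871^1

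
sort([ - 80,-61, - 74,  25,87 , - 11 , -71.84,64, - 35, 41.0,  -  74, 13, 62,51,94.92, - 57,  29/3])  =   [ - 80,-74,  -  74, - 71.84, - 61,- 57, - 35, - 11, 29/3, 13, 25,41.0 , 51, 62,64,87,94.92] 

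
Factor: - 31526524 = -2^2*1907^1*4133^1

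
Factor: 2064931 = 11^1 * 187721^1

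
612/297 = 68/33= 2.06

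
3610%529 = 436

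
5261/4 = 1315 + 1/4 = 1315.25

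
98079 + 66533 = 164612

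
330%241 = 89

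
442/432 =221/216   =  1.02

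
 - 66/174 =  - 11/29 = - 0.38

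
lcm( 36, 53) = 1908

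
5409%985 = 484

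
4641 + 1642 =6283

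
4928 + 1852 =6780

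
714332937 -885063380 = - 170730443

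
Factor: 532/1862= 2/7=2^1*7^( - 1) 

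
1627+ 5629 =7256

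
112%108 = 4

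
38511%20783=17728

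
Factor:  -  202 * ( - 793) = 160186 = 2^1*13^1*61^1*101^1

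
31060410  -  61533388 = -30472978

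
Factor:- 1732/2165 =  - 4/5  =  - 2^2 * 5^( - 1 )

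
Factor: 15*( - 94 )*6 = -8460 = - 2^2*3^2 * 5^1*47^1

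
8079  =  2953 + 5126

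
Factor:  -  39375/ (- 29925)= 5^2*19^( - 1) = 25/19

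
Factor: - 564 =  -2^2*3^1*47^1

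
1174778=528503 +646275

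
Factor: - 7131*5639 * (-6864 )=276013170576 =2^4*3^2*11^1*13^1* 2377^1*5639^1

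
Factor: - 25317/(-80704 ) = 261/832 =2^( - 6)*3^2*13^( - 1 )*29^1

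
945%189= 0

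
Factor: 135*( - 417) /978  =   -2^ ( - 1 )*3^3*5^1*139^1*163^( - 1 ) =-  18765/326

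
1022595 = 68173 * 15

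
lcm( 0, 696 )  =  0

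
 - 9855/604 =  - 17+413/604 = - 16.32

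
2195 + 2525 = 4720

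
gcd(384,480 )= 96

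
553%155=88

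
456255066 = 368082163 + 88172903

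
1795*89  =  159755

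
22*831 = 18282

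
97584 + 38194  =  135778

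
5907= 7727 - 1820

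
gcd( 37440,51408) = 144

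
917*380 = 348460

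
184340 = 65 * 2836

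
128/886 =64/443 = 0.14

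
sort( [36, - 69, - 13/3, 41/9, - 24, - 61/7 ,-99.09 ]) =[-99.09, - 69 ,-24, - 61/7 ,  -  13/3,41/9,36]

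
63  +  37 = 100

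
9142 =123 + 9019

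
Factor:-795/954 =-2^ ( - 1) * 3^(- 1) * 5^1 = - 5/6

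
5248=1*5248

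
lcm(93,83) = 7719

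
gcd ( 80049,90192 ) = 3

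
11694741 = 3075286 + 8619455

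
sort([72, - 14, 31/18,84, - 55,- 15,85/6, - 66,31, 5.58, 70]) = [  -  66, - 55, - 15,-14,  31/18, 5.58,  85/6,31,70,  72,  84 ] 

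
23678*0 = 0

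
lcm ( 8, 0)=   0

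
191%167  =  24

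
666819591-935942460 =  - 269122869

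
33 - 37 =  - 4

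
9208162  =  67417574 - 58209412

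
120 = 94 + 26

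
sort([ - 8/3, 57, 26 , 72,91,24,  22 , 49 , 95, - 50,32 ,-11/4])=[ - 50 , - 11/4, - 8/3,22 , 24, 26, 32, 49 , 57, 72, 91 , 95] 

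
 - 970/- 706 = 1 + 132/353 = 1.37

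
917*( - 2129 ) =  - 1952293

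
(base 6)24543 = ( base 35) 2yn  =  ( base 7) 13452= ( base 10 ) 3663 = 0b111001001111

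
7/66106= 7/66106 = 0.00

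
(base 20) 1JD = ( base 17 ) 2cb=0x319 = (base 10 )793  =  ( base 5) 11133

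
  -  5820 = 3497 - 9317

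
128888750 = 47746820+81141930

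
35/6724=35/6724 = 0.01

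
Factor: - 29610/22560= - 21/16  =  -2^( - 4)*3^1*7^1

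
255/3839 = 255/3839=   0.07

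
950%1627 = 950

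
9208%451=188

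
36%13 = 10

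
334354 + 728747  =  1063101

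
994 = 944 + 50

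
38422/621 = 38422/621 = 61.87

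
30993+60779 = 91772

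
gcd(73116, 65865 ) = 3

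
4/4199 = 4/4199 = 0.00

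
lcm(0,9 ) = 0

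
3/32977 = 3/32977 = 0.00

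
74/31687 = 74/31687 = 0.00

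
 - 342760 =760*( - 451) 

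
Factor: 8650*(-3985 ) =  - 2^1*5^3*173^1*797^1 = - 34470250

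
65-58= 7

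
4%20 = 4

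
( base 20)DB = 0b100001111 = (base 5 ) 2041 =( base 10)271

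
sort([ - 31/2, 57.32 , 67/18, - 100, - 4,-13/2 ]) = [ - 100,-31/2, - 13/2,  -  4, 67/18,57.32]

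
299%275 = 24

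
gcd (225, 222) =3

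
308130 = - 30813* ( - 10 )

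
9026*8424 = 76035024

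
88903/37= 88903/37 =2402.78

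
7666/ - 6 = -1278 + 1/3  =  - 1277.67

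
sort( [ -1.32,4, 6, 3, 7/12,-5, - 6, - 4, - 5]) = [ - 6  , - 5, -5, - 4, - 1.32, 7/12, 3, 4  ,  6 ]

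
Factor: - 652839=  - 3^1 *11^1*73^1*271^1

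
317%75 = 17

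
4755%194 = 99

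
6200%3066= 68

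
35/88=35/88 = 0.40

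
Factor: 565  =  5^1*113^1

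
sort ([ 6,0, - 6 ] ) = [ - 6, 0, 6]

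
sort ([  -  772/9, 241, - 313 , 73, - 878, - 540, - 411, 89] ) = [ - 878, - 540, - 411, - 313, - 772/9,  73,89, 241]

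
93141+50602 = 143743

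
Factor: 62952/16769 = 2^3*3^1 * 41^( - 1)*43^1*61^1*409^( - 1)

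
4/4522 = 2/2261 = 0.00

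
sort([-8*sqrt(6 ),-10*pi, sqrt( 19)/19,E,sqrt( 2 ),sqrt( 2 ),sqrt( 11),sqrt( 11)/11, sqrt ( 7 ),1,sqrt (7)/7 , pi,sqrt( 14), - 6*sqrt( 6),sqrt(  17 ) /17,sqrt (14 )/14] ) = [ - 10*pi, - 8* sqrt(6), - 6*sqrt(6 ),sqrt(19 )/19,sqrt(17 )/17,sqrt( 14 )/14, sqrt( 11)/11,sqrt(7 )/7,  1,sqrt(2), sqrt(2 ),  sqrt (7),E,pi,sqrt(11 ), sqrt( 14 )]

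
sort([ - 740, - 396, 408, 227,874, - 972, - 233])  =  [  -  972, - 740, - 396, - 233,227, 408, 874] 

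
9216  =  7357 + 1859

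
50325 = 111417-61092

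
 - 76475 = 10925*( - 7) 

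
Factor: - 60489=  - 3^2 *11^1 * 13^1*47^1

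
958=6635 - 5677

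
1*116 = 116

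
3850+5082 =8932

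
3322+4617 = 7939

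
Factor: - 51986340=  - 2^2*3^3*5^1 * 7^1*17^1 * 809^1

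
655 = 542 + 113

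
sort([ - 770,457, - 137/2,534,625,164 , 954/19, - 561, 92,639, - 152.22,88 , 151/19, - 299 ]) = [ - 770, - 561,-299, - 152.22, - 137/2, 151/19, 954/19, 88, 92,  164, 457,534,625,639]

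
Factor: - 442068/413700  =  -5^(  -  2 )*7^( - 1 )*11^1*17^1 = - 187/175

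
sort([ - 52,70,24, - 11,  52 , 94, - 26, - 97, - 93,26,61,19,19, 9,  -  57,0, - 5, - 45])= [ - 97, - 93, - 57, - 52, - 45,- 26, - 11, - 5, 0, 9,19,19,24,26,52, 61, 70,94 ] 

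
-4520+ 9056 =4536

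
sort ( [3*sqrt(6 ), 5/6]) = [5/6, 3*sqrt( 6)]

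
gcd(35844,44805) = 8961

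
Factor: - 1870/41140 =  - 2^( - 1)*11^( - 1 )=- 1/22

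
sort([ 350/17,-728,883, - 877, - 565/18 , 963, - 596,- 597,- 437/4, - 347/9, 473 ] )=[ - 877,- 728 , - 597,-596, - 437/4, -347/9,-565/18, 350/17, 473,883,963]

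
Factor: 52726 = 2^1 * 41^1*643^1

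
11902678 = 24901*478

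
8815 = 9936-1121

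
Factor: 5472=2^5 * 3^2*  19^1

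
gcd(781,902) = 11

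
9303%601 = 288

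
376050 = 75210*5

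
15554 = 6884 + 8670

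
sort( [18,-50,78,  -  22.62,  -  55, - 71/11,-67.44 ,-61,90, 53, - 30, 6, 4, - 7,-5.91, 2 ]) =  [ - 67.44,-61,-55 ,-50, - 30 , - 22.62, -7,-71/11, - 5.91, 2 , 4,6, 18,53, 78, 90 ] 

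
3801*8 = 30408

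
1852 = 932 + 920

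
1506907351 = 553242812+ 953664539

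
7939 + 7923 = 15862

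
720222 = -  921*( - 782)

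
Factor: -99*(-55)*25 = 3^2*5^3 * 11^2  =  136125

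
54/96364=27/48182 = 0.00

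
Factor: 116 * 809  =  93844=   2^2*29^1*809^1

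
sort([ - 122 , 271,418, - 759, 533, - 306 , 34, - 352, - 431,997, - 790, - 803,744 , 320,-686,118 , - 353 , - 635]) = [ - 803, - 790,- 759,-686,  -  635, - 431, - 353, - 352,  -  306, - 122,34, 118, 271, 320,418,533, 744,997]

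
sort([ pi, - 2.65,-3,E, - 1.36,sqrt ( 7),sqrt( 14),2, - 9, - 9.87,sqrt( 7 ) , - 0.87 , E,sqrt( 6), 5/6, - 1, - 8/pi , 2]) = [ - 9.87, - 9, - 3,  -  2.65, - 8/pi , -1.36, - 1 , - 0.87,5/6,2,2,sqrt( 6 ),sqrt ( 7 ) , sqrt(7 ), E,E,pi, sqrt( 14)]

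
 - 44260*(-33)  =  1460580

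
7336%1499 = 1340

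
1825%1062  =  763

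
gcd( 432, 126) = 18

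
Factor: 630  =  2^1 * 3^2*5^1*7^1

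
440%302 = 138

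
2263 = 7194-4931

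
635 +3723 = 4358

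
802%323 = 156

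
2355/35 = 67  +  2/7 = 67.29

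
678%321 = 36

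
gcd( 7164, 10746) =3582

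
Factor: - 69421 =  - 11^1*6311^1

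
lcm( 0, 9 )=0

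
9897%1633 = 99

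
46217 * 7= 323519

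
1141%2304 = 1141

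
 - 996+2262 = 1266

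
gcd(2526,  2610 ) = 6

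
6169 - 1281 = 4888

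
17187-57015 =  - 39828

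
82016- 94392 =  - 12376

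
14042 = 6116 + 7926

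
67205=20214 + 46991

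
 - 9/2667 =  -1 + 886/889 =- 0.00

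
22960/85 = 4592/17  =  270.12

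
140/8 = 17 + 1/2 = 17.50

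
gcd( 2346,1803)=3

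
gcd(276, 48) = 12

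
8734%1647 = 499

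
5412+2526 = 7938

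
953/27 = 35 + 8/27 =35.30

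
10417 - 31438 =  - 21021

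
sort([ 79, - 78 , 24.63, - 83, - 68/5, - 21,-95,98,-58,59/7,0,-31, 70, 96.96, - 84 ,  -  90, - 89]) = [- 95 , - 90,-89, - 84, - 83,- 78 , - 58, - 31, - 21,  -  68/5,0, 59/7, 24.63,  70  ,  79, 96.96,  98]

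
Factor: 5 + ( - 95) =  - 2^1 * 3^2*5^1 = - 90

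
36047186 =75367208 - 39320022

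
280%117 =46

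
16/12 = 1+ 1/3 = 1.33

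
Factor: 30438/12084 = 267/106 = 2^( - 1 )*3^1*53^( -1)*89^1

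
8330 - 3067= 5263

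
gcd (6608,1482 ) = 2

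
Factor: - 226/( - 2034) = 3^(-2 ) = 1/9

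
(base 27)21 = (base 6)131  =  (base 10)55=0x37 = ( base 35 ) 1K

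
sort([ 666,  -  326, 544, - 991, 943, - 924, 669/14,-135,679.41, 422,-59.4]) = [ - 991,-924,-326, - 135,  -  59.4, 669/14, 422,544, 666, 679.41, 943]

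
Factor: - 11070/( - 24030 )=41^1*89^( - 1 ) = 41/89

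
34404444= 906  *37974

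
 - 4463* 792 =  - 3534696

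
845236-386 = 844850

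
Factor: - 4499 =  - 11^1*409^1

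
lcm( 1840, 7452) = 149040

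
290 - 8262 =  - 7972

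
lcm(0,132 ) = 0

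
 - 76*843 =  - 64068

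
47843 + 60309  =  108152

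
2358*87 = 205146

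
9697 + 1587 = 11284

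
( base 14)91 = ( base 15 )87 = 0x7F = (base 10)127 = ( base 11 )106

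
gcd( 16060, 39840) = 20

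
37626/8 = 18813/4=4703.25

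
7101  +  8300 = 15401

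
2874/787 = 2874/787 = 3.65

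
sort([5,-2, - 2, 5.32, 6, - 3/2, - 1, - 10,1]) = [-10, - 2,-2, -3/2, - 1,1 , 5, 5.32,  6]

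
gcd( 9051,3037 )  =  1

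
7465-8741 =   -  1276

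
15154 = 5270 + 9884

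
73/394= 73/394 = 0.19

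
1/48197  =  1/48197 = 0.00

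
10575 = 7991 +2584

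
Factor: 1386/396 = 7/2 =2^(-1)*7^1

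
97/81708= 97/81708 = 0.00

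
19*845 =16055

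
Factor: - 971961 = -3^1 * 323987^1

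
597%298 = 1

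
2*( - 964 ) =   -  1928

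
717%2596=717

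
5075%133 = 21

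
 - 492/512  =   - 1 + 5/128 = - 0.96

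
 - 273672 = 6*(-45612 ) 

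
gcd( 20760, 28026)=1038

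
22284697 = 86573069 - 64288372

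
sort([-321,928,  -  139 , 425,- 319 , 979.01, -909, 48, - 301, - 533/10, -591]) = [ - 909, - 591, - 321, - 319,  -  301,  -  139, - 533/10 , 48, 425,928,979.01 ]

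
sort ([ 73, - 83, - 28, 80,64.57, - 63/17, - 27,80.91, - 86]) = [  -  86, - 83, - 28,-27, - 63/17,  64.57, 73,  80,80.91 ]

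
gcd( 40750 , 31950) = 50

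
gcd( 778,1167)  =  389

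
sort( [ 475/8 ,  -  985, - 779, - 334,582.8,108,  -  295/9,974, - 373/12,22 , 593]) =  [  -  985, - 779 ,-334,-295/9, - 373/12,22,475/8, 108,582.8,593, 974]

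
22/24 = 11/12 =0.92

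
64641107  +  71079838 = 135720945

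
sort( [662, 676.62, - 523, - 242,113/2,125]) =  [ - 523, - 242, 113/2,125,662, 676.62 ] 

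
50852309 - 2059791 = 48792518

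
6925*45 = 311625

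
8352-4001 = 4351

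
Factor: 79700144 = 2^4*4981259^1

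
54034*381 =20586954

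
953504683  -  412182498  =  541322185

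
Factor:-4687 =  - 43^1*109^1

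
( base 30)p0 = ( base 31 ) o6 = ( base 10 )750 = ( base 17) 2a2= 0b1011101110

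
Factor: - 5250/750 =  - 7 = -7^1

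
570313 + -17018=553295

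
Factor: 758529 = 3^2*271^1*311^1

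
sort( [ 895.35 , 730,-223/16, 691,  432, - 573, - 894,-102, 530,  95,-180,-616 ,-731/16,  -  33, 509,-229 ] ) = [-894,-616, - 573,-229,- 180, -102,- 731/16,  -  33, - 223/16,95,432, 509, 530, 691, 730,895.35 ]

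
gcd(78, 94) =2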